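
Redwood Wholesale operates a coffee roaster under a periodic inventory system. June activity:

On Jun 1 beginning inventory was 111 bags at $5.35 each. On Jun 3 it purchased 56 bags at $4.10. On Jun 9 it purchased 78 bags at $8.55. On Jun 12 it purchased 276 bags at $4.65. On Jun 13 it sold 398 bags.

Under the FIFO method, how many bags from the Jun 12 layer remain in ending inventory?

123

Jun 13, 398 sold [FIFO — oldest first]: 111 @ $5.35 + 56 @ $4.10 + 78 @ $8.55 + 153 @ $4.65 = $2,201.80
Ending inventory: 123 @ $4.65 = $571.95
Check: goods available $2,773.75 = COGS $2,201.80 + ending $571.95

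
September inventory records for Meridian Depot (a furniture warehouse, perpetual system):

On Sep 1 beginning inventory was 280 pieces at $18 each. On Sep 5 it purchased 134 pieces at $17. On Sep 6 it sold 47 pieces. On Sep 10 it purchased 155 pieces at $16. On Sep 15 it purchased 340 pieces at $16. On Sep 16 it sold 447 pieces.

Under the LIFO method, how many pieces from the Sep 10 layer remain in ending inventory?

Sep 6, 47 sold [LIFO — newest first]: 47 @ $17 = $799
Sep 16, 447 sold [LIFO — newest first]: 340 @ $16 + 107 @ $16 = $7,152
Total COGS = $799 + $7,152 = $7,951
Ending inventory: 280 @ $18 + 87 @ $17 + 48 @ $16 = $7,287

48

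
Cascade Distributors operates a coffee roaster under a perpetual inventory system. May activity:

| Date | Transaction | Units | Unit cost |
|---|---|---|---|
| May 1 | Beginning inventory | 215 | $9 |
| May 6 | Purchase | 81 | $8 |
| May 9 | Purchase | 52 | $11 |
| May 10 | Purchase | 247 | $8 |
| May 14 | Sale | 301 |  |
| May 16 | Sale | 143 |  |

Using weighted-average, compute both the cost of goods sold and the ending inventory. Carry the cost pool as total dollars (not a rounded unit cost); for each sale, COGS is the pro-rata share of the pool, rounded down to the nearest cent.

After May 1: 215 on hand, pool $1,935.00 (≈ $9.0000 each)
After May 6: 296 on hand, pool $2,583.00 (≈ $8.7264 each)
After May 9: 348 on hand, pool $3,155.00 (≈ $9.0661 each)
After May 10: 595 on hand, pool $5,131.00 (≈ $8.6235 each)
May 14, sell 301: 301/595 × $5,131.00 → $2,595.68
May 16, sell 143: 143/294 × $2,535.32 → $1,233.16
Total COGS = $2,595.68 + $1,233.16 = $3,828.84
Ending inventory (cost pool remaining) = $1,302.16

COGS = $3,828.84; ending inventory = $1,302.16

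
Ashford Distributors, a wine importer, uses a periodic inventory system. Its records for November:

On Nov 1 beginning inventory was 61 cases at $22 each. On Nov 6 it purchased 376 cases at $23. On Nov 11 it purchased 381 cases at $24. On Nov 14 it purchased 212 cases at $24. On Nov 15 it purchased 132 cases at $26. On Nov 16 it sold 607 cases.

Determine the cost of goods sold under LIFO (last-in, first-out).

COGS = $14,832

Nov 16, 607 sold [LIFO — newest first]: 132 @ $26 + 212 @ $24 + 263 @ $24 = $14,832
Ending inventory: 61 @ $22 + 376 @ $23 + 118 @ $24 = $12,822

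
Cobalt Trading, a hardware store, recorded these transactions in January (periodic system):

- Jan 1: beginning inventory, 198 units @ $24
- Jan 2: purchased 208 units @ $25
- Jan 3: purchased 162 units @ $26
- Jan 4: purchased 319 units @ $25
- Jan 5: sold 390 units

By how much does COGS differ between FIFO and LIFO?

FIFO COGS: 198 @ $24 + 192 @ $25 = $9,552
LIFO COGS: 319 @ $25 + 71 @ $26 = $9,821
Difference = |$9,552 − $9,821| = $269

$269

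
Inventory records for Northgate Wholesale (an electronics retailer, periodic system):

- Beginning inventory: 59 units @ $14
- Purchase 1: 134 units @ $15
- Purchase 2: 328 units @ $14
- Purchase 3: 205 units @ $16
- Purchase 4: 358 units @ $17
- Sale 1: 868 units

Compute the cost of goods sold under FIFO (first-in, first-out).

COGS = $13,122

Sale 1 (868) [FIFO — oldest first]: 59 @ $14 + 134 @ $15 + 328 @ $14 + 205 @ $16 + 142 @ $17 = $13,122
Ending inventory: 216 @ $17 = $3,672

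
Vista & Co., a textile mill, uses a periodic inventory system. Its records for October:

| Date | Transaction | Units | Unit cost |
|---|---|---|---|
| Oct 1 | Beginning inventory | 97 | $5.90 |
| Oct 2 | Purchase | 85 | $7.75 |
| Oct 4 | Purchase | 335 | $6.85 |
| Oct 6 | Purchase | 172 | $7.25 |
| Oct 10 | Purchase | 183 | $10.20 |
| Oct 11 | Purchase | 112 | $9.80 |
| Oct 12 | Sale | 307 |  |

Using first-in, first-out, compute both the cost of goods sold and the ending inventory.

Oct 12, 307 sold [FIFO — oldest first]: 97 @ $5.90 + 85 @ $7.75 + 125 @ $6.85 = $2,087.30
Ending inventory: 210 @ $6.85 + 172 @ $7.25 + 183 @ $10.20 + 112 @ $9.80 = $5,649.70
Check: goods available $7,737.00 = COGS $2,087.30 + ending $5,649.70

COGS = $2,087.30; ending inventory = $5,649.70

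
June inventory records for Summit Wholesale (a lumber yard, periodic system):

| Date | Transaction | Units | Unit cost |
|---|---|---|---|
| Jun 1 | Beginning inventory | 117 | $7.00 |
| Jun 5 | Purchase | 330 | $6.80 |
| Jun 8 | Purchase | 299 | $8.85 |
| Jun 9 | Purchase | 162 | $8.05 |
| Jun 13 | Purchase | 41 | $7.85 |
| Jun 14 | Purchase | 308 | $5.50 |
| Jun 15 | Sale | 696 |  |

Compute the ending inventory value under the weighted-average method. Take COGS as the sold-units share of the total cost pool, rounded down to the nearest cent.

Ending inventory = $4,029.70

Jun 15, sell 696: 696/1257 × $9,029.10 → $4,999.40
Ending inventory (cost pool remaining) = $4,029.70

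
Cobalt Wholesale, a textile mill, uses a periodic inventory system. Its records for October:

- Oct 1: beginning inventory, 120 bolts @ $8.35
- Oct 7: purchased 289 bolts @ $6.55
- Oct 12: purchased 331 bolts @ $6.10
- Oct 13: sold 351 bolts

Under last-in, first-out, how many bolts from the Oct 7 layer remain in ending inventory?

269

Oct 13, 351 sold [LIFO — newest first]: 331 @ $6.10 + 20 @ $6.55 = $2,150.10
Ending inventory: 120 @ $8.35 + 269 @ $6.55 = $2,763.95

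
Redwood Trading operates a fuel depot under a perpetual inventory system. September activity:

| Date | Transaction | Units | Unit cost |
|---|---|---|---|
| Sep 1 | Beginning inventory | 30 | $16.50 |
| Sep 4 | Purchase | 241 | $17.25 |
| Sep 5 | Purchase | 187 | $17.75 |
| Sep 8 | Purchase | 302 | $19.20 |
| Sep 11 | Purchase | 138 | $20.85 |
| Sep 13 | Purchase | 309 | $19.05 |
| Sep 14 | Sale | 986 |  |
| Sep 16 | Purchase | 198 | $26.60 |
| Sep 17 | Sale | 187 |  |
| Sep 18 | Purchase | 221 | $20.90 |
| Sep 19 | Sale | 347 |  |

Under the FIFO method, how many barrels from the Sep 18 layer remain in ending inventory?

106

Sep 14, 986 sold [FIFO — oldest first]: 30 @ $16.50 + 241 @ $17.25 + 187 @ $17.75 + 302 @ $19.20 + 138 @ $20.85 + 88 @ $19.05 = $18,323.60
Sep 17, 187 sold [FIFO — oldest first]: 187 @ $19.05 = $3,562.35
Sep 19, 347 sold [FIFO — oldest first]: 34 @ $19.05 + 198 @ $26.60 + 115 @ $20.90 = $8,318.00
Total COGS = $18,323.60 + $3,562.35 + $8,318.00 = $30,203.95
Ending inventory: 106 @ $20.90 = $2,215.40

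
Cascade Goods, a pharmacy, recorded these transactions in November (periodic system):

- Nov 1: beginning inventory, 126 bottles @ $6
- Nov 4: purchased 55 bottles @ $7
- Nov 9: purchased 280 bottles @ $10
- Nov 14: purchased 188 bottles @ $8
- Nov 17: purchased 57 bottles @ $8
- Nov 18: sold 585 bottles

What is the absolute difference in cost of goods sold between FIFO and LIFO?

$242

FIFO COGS: 126 @ $6 + 55 @ $7 + 280 @ $10 + 124 @ $8 = $4,933
LIFO COGS: 57 @ $8 + 188 @ $8 + 280 @ $10 + 55 @ $7 + 5 @ $6 = $5,175
Difference = |$4,933 − $5,175| = $242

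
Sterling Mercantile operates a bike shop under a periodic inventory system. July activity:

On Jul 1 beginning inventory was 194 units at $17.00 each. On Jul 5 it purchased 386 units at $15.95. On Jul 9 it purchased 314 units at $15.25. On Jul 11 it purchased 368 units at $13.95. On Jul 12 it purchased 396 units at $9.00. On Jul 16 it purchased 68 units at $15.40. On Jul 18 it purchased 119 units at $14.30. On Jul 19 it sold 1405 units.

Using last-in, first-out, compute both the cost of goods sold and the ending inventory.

Jul 19, 1405 sold [LIFO — newest first]: 119 @ $14.30 + 68 @ $15.40 + 396 @ $9.00 + 368 @ $13.95 + 314 @ $15.25 + 140 @ $15.95 = $18,468.00
Ending inventory: 194 @ $17.00 + 246 @ $15.95 = $7,221.70

COGS = $18,468.00; ending inventory = $7,221.70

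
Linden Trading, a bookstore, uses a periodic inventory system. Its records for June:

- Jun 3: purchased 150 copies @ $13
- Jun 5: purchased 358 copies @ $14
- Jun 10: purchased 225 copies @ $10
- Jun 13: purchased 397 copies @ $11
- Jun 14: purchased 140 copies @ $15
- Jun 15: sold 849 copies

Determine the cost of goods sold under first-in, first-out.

Jun 15, 849 sold [FIFO — oldest first]: 150 @ $13 + 358 @ $14 + 225 @ $10 + 116 @ $11 = $10,488
Ending inventory: 281 @ $11 + 140 @ $15 = $5,191

COGS = $10,488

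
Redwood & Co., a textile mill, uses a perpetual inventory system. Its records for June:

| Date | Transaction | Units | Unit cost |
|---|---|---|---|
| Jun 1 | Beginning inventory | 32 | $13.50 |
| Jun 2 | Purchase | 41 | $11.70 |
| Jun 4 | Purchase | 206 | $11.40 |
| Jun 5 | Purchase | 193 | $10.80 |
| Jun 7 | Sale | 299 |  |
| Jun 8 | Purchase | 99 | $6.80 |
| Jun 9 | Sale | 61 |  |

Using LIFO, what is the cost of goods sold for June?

COGS = $3,707.60

Jun 7, 299 sold [LIFO — newest first]: 193 @ $10.80 + 106 @ $11.40 = $3,292.80
Jun 9, 61 sold [LIFO — newest first]: 61 @ $6.80 = $414.80
Total COGS = $3,292.80 + $414.80 = $3,707.60
Ending inventory: 32 @ $13.50 + 41 @ $11.70 + 100 @ $11.40 + 38 @ $6.80 = $2,310.10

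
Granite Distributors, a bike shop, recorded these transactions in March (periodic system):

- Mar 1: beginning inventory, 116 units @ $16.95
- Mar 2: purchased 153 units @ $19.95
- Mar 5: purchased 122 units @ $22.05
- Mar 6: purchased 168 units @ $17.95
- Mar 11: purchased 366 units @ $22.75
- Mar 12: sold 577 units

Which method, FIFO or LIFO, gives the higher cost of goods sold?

FIFO COGS: 116 @ $16.95 + 153 @ $19.95 + 122 @ $22.05 + 168 @ $17.95 + 18 @ $22.75 = $11,133.75
LIFO COGS: 366 @ $22.75 + 168 @ $17.95 + 43 @ $22.05 = $12,290.25

LIFO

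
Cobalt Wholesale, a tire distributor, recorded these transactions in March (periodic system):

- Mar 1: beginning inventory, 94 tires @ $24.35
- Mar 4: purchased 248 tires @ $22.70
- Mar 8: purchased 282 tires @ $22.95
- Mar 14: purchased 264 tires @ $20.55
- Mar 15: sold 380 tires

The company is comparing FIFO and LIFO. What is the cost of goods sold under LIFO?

FIFO COGS: 94 @ $24.35 + 248 @ $22.70 + 38 @ $22.95 = $8,790.60
LIFO COGS: 264 @ $20.55 + 116 @ $22.95 = $8,087.40

COGS = $8,087.40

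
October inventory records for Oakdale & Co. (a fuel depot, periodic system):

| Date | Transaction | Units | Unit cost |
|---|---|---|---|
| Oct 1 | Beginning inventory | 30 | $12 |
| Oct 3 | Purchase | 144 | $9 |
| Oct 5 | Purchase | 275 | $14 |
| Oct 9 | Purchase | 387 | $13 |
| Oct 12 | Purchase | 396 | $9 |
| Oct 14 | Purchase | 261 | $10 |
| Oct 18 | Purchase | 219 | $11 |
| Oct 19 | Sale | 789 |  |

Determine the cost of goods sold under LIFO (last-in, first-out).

COGS = $7,800

Oct 19, 789 sold [LIFO — newest first]: 219 @ $11 + 261 @ $10 + 309 @ $9 = $7,800
Ending inventory: 30 @ $12 + 144 @ $9 + 275 @ $14 + 387 @ $13 + 87 @ $9 = $11,320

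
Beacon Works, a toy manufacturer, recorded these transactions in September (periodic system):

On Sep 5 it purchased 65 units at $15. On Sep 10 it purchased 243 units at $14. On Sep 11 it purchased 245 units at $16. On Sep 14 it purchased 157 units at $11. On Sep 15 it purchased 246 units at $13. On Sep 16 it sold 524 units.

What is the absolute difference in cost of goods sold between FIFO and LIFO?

FIFO COGS: 65 @ $15 + 243 @ $14 + 216 @ $16 = $7,833
LIFO COGS: 246 @ $13 + 157 @ $11 + 121 @ $16 = $6,861
Difference = |$7,833 − $6,861| = $972

$972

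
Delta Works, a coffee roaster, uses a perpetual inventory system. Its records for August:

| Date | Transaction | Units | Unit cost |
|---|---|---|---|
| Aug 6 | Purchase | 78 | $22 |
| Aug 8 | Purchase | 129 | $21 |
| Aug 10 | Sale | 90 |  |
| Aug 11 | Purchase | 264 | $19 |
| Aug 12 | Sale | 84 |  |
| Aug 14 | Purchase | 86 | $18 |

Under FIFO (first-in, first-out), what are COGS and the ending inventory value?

COGS = $3,732; ending inventory = $7,257

Aug 10, 90 sold [FIFO — oldest first]: 78 @ $22 + 12 @ $21 = $1,968
Aug 12, 84 sold [FIFO — oldest first]: 84 @ $21 = $1,764
Total COGS = $1,968 + $1,764 = $3,732
Ending inventory: 33 @ $21 + 264 @ $19 + 86 @ $18 = $7,257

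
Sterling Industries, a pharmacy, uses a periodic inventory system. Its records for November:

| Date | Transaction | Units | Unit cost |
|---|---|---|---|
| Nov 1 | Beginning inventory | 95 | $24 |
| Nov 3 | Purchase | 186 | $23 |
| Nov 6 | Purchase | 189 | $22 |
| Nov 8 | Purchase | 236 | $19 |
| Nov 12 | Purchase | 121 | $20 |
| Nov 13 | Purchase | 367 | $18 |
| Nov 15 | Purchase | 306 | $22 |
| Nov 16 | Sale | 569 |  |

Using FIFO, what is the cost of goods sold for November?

COGS = $12,597

Nov 16, 569 sold [FIFO — oldest first]: 95 @ $24 + 186 @ $23 + 189 @ $22 + 99 @ $19 = $12,597
Ending inventory: 137 @ $19 + 121 @ $20 + 367 @ $18 + 306 @ $22 = $18,361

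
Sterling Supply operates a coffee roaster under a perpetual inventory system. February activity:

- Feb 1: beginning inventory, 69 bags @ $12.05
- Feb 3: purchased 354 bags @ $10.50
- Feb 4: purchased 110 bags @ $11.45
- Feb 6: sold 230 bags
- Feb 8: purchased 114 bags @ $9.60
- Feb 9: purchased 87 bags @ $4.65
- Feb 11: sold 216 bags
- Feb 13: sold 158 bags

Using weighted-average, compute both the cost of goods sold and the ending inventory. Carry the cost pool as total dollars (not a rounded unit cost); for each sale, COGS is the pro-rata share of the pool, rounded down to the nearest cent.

COGS = $6,068.63; ending inventory = $1,238.27

After Feb 1: 69 on hand, pool $831.45 (≈ $12.0500 each)
After Feb 3: 423 on hand, pool $4,548.45 (≈ $10.7528 each)
After Feb 4: 533 on hand, pool $5,807.95 (≈ $10.8967 each)
Feb 6, sell 230: 230/533 × $5,807.95 → $2,506.24
After Feb 8: 417 on hand, pool $4,396.11 (≈ $10.5422 each)
After Feb 9: 504 on hand, pool $4,800.66 (≈ $9.5251 each)
Feb 11, sell 216: 216/504 × $4,800.66 → $2,057.42
Feb 13, sell 158: 158/288 × $2,743.24 → $1,504.97
Total COGS = $2,506.24 + $2,057.42 + $1,504.97 = $6,068.63
Ending inventory (cost pool remaining) = $1,238.27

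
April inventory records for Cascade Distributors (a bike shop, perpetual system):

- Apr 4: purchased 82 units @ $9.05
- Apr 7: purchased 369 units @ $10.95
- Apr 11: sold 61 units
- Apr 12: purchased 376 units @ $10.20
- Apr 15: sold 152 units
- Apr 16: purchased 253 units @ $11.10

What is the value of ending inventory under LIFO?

Ending inventory = $9,207.80

Apr 11, 61 sold [LIFO — newest first]: 61 @ $10.95 = $667.95
Apr 15, 152 sold [LIFO — newest first]: 152 @ $10.20 = $1,550.40
Total COGS = $667.95 + $1,550.40 = $2,218.35
Ending inventory: 82 @ $9.05 + 308 @ $10.95 + 224 @ $10.20 + 253 @ $11.10 = $9,207.80
Check: goods available $11,426.15 = COGS $2,218.35 + ending $9,207.80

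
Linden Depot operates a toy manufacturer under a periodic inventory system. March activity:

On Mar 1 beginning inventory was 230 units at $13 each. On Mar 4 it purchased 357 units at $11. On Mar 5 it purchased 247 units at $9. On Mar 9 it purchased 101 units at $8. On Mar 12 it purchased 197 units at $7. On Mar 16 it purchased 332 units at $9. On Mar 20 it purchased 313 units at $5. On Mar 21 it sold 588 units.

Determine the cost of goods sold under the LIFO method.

COGS = $4,040

Mar 21, 588 sold [LIFO — newest first]: 313 @ $5 + 275 @ $9 = $4,040
Ending inventory: 230 @ $13 + 357 @ $11 + 247 @ $9 + 101 @ $8 + 197 @ $7 + 57 @ $9 = $11,840
Check: goods available $15,880 = COGS $4,040 + ending $11,840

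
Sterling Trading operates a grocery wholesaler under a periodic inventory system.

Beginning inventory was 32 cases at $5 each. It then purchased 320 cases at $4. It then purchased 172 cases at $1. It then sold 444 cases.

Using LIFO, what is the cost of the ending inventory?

Sale 1 (444) [LIFO — newest first]: 172 @ $1 + 272 @ $4 = $1,260
Ending inventory: 32 @ $5 + 48 @ $4 = $352
Check: goods available $1,612 = COGS $1,260 + ending $352

Ending inventory = $352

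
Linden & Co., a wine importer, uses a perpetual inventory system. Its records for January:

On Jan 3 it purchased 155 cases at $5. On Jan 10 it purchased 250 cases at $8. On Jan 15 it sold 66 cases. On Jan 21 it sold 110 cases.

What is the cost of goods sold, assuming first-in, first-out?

COGS = $943

Jan 15, 66 sold [FIFO — oldest first]: 66 @ $5 = $330
Jan 21, 110 sold [FIFO — oldest first]: 89 @ $5 + 21 @ $8 = $613
Total COGS = $330 + $613 = $943
Ending inventory: 229 @ $8 = $1,832
Check: goods available $2,775 = COGS $943 + ending $1,832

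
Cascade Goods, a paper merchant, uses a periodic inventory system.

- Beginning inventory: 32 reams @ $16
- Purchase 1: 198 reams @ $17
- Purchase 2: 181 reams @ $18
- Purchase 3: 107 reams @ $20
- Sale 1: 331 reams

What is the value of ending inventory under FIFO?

Ending inventory = $3,580

Sale 1 (331) [FIFO — oldest first]: 32 @ $16 + 198 @ $17 + 101 @ $18 = $5,696
Ending inventory: 80 @ $18 + 107 @ $20 = $3,580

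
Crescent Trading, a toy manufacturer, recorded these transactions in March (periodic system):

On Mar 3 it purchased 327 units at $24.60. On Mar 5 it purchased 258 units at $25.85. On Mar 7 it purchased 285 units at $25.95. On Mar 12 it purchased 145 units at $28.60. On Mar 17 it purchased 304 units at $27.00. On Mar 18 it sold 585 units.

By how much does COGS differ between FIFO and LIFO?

$1,170.70

FIFO COGS: 327 @ $24.60 + 258 @ $25.85 = $14,713.50
LIFO COGS: 304 @ $27.00 + 145 @ $28.60 + 136 @ $25.95 = $15,884.20
Difference = |$14,713.50 − $15,884.20| = $1,170.70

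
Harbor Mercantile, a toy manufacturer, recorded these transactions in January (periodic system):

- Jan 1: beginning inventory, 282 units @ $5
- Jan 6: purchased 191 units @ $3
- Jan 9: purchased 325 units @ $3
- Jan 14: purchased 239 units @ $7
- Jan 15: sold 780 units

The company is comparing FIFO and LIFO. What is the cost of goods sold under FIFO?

FIFO COGS: 282 @ $5 + 191 @ $3 + 307 @ $3 = $2,904
LIFO COGS: 239 @ $7 + 325 @ $3 + 191 @ $3 + 25 @ $5 = $3,346

COGS = $2,904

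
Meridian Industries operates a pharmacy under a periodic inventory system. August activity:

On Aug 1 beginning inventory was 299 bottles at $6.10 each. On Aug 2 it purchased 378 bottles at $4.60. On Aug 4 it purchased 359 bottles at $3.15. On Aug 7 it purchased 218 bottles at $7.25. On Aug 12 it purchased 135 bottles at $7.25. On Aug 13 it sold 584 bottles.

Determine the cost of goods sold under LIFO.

COGS = $3,286.90

Aug 13, 584 sold [LIFO — newest first]: 135 @ $7.25 + 218 @ $7.25 + 231 @ $3.15 = $3,286.90
Ending inventory: 299 @ $6.10 + 378 @ $4.60 + 128 @ $3.15 = $3,965.90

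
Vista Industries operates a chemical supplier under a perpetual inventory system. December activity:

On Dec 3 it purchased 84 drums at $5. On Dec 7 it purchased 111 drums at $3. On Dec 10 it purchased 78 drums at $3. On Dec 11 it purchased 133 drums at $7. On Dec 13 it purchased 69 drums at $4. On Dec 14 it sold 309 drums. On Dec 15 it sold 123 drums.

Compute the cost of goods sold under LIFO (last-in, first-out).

COGS = $1,979

Dec 14, 309 sold [LIFO — newest first]: 69 @ $4 + 133 @ $7 + 78 @ $3 + 29 @ $3 = $1,528
Dec 15, 123 sold [LIFO — newest first]: 82 @ $3 + 41 @ $5 = $451
Total COGS = $1,528 + $451 = $1,979
Ending inventory: 43 @ $5 = $215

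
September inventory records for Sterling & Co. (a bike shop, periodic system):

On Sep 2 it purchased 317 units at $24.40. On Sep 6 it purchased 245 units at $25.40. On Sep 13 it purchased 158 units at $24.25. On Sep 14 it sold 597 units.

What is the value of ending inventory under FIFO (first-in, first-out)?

Sep 14, 597 sold [FIFO — oldest first]: 317 @ $24.40 + 245 @ $25.40 + 35 @ $24.25 = $14,806.55
Ending inventory: 123 @ $24.25 = $2,982.75
Check: goods available $17,789.30 = COGS $14,806.55 + ending $2,982.75

Ending inventory = $2,982.75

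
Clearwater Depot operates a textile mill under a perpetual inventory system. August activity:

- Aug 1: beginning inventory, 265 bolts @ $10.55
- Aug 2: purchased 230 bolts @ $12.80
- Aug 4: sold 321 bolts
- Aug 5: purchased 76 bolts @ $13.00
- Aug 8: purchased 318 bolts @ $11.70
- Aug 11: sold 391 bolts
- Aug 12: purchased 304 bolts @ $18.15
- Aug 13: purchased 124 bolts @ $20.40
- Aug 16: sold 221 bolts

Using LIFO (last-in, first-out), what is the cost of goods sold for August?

COGS = $12,863.80

Aug 4, 321 sold [LIFO — newest first]: 230 @ $12.80 + 91 @ $10.55 = $3,904.05
Aug 11, 391 sold [LIFO — newest first]: 318 @ $11.70 + 73 @ $13.00 = $4,669.60
Aug 16, 221 sold [LIFO — newest first]: 124 @ $20.40 + 97 @ $18.15 = $4,290.15
Total COGS = $3,904.05 + $4,669.60 + $4,290.15 = $12,863.80
Ending inventory: 174 @ $10.55 + 3 @ $13.00 + 207 @ $18.15 = $5,631.75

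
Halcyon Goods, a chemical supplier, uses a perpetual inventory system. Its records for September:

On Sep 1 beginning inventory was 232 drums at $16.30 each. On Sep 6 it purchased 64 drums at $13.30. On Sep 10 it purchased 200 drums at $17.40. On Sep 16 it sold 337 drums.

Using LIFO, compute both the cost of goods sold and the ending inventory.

COGS = $5,521.10; ending inventory = $2,591.70

Sep 16, 337 sold [LIFO — newest first]: 200 @ $17.40 + 64 @ $13.30 + 73 @ $16.30 = $5,521.10
Ending inventory: 159 @ $16.30 = $2,591.70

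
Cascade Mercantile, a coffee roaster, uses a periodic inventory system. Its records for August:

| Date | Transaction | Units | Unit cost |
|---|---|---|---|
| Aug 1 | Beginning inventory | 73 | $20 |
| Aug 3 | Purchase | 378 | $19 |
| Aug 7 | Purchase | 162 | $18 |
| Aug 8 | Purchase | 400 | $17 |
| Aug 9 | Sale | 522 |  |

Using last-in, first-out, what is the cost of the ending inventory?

Ending inventory = $9,362

Aug 9, 522 sold [LIFO — newest first]: 400 @ $17 + 122 @ $18 = $8,996
Ending inventory: 73 @ $20 + 378 @ $19 + 40 @ $18 = $9,362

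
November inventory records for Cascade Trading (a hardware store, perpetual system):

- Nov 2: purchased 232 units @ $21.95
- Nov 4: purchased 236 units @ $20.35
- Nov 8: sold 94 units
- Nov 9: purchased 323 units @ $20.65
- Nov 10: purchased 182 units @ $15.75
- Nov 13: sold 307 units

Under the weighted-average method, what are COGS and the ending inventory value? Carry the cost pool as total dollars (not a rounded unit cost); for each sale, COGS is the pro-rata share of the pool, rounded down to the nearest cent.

After Nov 2: 232 on hand, pool $5,092.40 (≈ $21.9500 each)
After Nov 4: 468 on hand, pool $9,895.00 (≈ $21.1432 each)
Nov 8, sell 94: 94/468 × $9,895.00 → $1,987.45
After Nov 9: 697 on hand, pool $14,577.50 (≈ $20.9146 each)
After Nov 10: 879 on hand, pool $17,444.00 (≈ $19.8453 each)
Nov 13, sell 307: 307/879 × $17,444.00 → $6,092.50
Total COGS = $1,987.45 + $6,092.50 = $8,079.95
Ending inventory (cost pool remaining) = $11,351.50
Check: goods available $19,431.45 = COGS $8,079.95 + ending $11,351.50

COGS = $8,079.95; ending inventory = $11,351.50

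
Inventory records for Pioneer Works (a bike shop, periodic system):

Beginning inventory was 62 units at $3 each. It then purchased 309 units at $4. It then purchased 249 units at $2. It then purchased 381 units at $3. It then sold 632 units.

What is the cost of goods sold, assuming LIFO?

Sale 1 (632) [LIFO — newest first]: 381 @ $3 + 249 @ $2 + 2 @ $4 = $1,649
Ending inventory: 62 @ $3 + 307 @ $4 = $1,414

COGS = $1,649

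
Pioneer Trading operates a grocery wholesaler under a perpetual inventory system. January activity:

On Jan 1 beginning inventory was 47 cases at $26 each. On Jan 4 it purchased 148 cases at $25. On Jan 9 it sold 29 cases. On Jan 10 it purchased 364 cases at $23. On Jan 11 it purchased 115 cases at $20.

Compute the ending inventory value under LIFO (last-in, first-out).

Ending inventory = $14,869

Jan 9, 29 sold [LIFO — newest first]: 29 @ $25 = $725
Ending inventory: 47 @ $26 + 119 @ $25 + 364 @ $23 + 115 @ $20 = $14,869
Check: goods available $15,594 = COGS $725 + ending $14,869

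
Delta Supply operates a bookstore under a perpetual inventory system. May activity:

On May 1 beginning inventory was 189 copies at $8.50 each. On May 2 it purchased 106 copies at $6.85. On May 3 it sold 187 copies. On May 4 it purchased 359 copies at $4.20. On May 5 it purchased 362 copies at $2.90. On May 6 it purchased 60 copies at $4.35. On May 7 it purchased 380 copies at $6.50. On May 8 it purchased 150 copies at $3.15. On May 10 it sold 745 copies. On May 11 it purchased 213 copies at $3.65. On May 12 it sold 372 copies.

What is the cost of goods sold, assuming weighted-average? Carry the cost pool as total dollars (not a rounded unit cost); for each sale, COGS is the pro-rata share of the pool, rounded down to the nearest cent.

COGS = $6,595.45

After May 1: 189 on hand, pool $1,606.50 (≈ $8.5000 each)
After May 2: 295 on hand, pool $2,332.60 (≈ $7.9071 each)
May 3, sell 187: 187/295 × $2,332.60 → $1,478.63
After May 4: 467 on hand, pool $2,361.77 (≈ $5.0573 each)
After May 5: 829 on hand, pool $3,411.57 (≈ $4.1153 each)
After May 6: 889 on hand, pool $3,672.57 (≈ $4.1311 each)
After May 7: 1269 on hand, pool $6,142.57 (≈ $4.8405 each)
After May 8: 1419 on hand, pool $6,615.07 (≈ $4.6618 each)
May 10, sell 745: 745/1419 × $6,615.07 → $3,473.02
After May 11: 887 on hand, pool $3,919.50 (≈ $4.4188 each)
May 12, sell 372: 372/887 × $3,919.50 → $1,643.80
Total COGS = $1,478.63 + $3,473.02 + $1,643.80 = $6,595.45
Ending inventory (cost pool remaining) = $2,275.70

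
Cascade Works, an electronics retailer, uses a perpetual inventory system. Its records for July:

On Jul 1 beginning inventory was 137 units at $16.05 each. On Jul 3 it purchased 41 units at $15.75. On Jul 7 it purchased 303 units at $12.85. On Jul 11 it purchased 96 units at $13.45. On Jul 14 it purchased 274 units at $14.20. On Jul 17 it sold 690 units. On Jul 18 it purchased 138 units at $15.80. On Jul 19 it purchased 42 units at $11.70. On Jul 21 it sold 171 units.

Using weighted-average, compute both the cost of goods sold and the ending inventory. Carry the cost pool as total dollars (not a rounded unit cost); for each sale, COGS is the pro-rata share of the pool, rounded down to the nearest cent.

COGS = $12,135.68; ending inventory = $2,456.27

After Jul 1: 137 on hand, pool $2,198.85 (≈ $16.0500 each)
After Jul 3: 178 on hand, pool $2,844.60 (≈ $15.9809 each)
After Jul 7: 481 on hand, pool $6,738.15 (≈ $14.0086 each)
After Jul 11: 577 on hand, pool $8,029.35 (≈ $13.9157 each)
After Jul 14: 851 on hand, pool $11,920.15 (≈ $14.0072 each)
Jul 17, sell 690: 690/851 × $11,920.15 → $9,664.98
After Jul 18: 299 on hand, pool $4,435.57 (≈ $14.8347 each)
After Jul 19: 341 on hand, pool $4,926.97 (≈ $14.4486 each)
Jul 21, sell 171: 171/341 × $4,926.97 → $2,470.70
Total COGS = $9,664.98 + $2,470.70 = $12,135.68
Ending inventory (cost pool remaining) = $2,456.27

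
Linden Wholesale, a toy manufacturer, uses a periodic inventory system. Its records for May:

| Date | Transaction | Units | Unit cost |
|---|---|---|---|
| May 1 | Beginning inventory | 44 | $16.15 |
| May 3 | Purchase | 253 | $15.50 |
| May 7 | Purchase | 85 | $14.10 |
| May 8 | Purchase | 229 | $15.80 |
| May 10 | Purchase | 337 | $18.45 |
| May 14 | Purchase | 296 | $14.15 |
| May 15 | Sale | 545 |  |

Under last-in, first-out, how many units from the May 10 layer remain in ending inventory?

May 15, 545 sold [LIFO — newest first]: 296 @ $14.15 + 249 @ $18.45 = $8,782.45
Ending inventory: 44 @ $16.15 + 253 @ $15.50 + 85 @ $14.10 + 229 @ $15.80 + 88 @ $18.45 = $11,072.40

88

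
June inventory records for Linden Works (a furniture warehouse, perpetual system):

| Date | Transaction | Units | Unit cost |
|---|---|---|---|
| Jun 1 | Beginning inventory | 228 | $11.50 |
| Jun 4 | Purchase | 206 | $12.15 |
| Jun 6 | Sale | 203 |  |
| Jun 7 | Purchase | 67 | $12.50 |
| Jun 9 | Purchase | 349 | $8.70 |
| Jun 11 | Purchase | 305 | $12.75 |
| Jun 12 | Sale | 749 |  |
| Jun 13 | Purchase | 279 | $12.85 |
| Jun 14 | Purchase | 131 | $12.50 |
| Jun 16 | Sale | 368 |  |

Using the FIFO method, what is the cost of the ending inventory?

Ending inventory = $3,102.40

Jun 6, 203 sold [FIFO — oldest first]: 203 @ $11.50 = $2,334.50
Jun 12, 749 sold [FIFO — oldest first]: 25 @ $11.50 + 206 @ $12.15 + 67 @ $12.50 + 349 @ $8.70 + 102 @ $12.75 = $7,964.70
Jun 16, 368 sold [FIFO — oldest first]: 203 @ $12.75 + 165 @ $12.85 = $4,708.50
Total COGS = $2,334.50 + $7,964.70 + $4,708.50 = $15,007.70
Ending inventory: 114 @ $12.85 + 131 @ $12.50 = $3,102.40
Check: goods available $18,110.10 = COGS $15,007.70 + ending $3,102.40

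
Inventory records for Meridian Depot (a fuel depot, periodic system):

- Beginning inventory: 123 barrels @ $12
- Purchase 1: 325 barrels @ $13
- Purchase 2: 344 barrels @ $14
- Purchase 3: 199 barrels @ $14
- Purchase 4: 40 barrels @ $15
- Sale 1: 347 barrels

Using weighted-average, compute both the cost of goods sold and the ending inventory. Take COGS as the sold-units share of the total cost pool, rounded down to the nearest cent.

COGS = $4,679.28; ending inventory = $9,223.72

Sale 1, sell 347: 347/1031 × $13,903.00 → $4,679.28
Ending inventory (cost pool remaining) = $9,223.72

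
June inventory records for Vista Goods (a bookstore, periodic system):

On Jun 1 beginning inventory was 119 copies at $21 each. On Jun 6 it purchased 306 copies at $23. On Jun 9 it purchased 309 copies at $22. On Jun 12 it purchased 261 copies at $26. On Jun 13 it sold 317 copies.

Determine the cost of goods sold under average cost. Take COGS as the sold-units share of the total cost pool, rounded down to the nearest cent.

COGS = $7,366.18

Jun 13, sell 317: 317/995 × $23,121.00 → $7,366.18
Ending inventory (cost pool remaining) = $15,754.82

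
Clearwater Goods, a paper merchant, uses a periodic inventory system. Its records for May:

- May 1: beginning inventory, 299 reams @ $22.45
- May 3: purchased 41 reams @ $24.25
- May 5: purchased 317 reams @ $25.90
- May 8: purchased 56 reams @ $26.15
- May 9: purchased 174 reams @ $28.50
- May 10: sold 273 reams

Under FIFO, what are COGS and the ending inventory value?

COGS = $6,128.85; ending inventory = $16,211.65

May 10, 273 sold [FIFO — oldest first]: 273 @ $22.45 = $6,128.85
Ending inventory: 26 @ $22.45 + 41 @ $24.25 + 317 @ $25.90 + 56 @ $26.15 + 174 @ $28.50 = $16,211.65
Check: goods available $22,340.50 = COGS $6,128.85 + ending $16,211.65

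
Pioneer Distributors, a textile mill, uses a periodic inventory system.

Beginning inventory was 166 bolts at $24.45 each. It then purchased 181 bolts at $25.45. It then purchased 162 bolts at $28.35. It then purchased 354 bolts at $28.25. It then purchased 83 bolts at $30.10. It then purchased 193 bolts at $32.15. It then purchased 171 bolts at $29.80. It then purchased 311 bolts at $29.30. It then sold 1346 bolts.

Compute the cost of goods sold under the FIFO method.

COGS = $38,112.20

Sale 1 (1346) [FIFO — oldest first]: 166 @ $24.45 + 181 @ $25.45 + 162 @ $28.35 + 354 @ $28.25 + 83 @ $30.10 + 193 @ $32.15 + 171 @ $29.80 + 36 @ $29.30 = $38,112.20
Ending inventory: 275 @ $29.30 = $8,057.50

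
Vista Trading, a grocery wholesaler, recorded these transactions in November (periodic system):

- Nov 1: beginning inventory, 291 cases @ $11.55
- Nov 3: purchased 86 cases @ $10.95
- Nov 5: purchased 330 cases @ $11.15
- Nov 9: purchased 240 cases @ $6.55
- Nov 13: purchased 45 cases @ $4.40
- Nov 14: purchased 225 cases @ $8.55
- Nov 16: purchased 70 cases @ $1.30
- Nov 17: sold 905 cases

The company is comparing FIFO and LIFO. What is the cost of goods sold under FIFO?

FIFO COGS: 291 @ $11.55 + 86 @ $10.95 + 330 @ $11.15 + 198 @ $6.55 = $9,279.15
LIFO COGS: 70 @ $1.30 + 225 @ $8.55 + 45 @ $4.40 + 240 @ $6.55 + 325 @ $11.15 = $7,408.50

COGS = $9,279.15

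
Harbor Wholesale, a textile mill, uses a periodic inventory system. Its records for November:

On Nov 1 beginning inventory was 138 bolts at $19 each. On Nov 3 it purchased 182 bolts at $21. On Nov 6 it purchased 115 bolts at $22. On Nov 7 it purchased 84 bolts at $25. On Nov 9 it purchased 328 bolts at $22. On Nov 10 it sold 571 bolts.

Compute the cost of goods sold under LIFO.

Nov 10, 571 sold [LIFO — newest first]: 328 @ $22 + 84 @ $25 + 115 @ $22 + 44 @ $21 = $12,770
Ending inventory: 138 @ $19 + 138 @ $21 = $5,520

COGS = $12,770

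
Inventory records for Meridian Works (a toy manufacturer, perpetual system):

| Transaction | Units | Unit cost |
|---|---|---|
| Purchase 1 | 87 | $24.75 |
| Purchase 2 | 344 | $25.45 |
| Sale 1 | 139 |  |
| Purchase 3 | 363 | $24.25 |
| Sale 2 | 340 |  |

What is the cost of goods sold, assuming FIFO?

COGS = $12,072.05

Sale 1 (139) [FIFO — oldest first]: 87 @ $24.75 + 52 @ $25.45 = $3,476.65
Sale 2 (340) [FIFO — oldest first]: 292 @ $25.45 + 48 @ $24.25 = $8,595.40
Total COGS = $3,476.65 + $8,595.40 = $12,072.05
Ending inventory: 315 @ $24.25 = $7,638.75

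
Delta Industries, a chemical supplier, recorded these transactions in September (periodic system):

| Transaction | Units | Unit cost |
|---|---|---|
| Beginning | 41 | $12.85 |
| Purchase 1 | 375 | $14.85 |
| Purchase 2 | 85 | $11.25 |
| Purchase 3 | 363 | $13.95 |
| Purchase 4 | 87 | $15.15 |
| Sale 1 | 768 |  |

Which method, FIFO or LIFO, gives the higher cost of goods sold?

FIFO COGS: 41 @ $12.85 + 375 @ $14.85 + 85 @ $11.25 + 267 @ $13.95 = $10,776.50
LIFO COGS: 87 @ $15.15 + 363 @ $13.95 + 85 @ $11.25 + 233 @ $14.85 = $10,798.20

LIFO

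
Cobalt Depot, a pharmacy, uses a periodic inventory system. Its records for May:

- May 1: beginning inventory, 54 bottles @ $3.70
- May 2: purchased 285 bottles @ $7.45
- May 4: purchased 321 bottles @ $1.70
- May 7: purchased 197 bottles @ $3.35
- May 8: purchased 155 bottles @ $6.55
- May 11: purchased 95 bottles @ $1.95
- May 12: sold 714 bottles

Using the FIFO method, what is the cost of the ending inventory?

May 12, 714 sold [FIFO — oldest first]: 54 @ $3.70 + 285 @ $7.45 + 321 @ $1.70 + 54 @ $3.35 = $3,049.65
Ending inventory: 143 @ $3.35 + 155 @ $6.55 + 95 @ $1.95 = $1,679.55

Ending inventory = $1,679.55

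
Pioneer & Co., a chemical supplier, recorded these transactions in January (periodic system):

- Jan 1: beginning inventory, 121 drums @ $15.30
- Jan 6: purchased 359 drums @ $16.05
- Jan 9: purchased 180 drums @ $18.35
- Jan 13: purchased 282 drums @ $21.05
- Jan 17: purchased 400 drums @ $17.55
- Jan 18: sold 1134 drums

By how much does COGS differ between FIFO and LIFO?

$402.75

FIFO COGS: 121 @ $15.30 + 359 @ $16.05 + 180 @ $18.35 + 282 @ $21.05 + 192 @ $17.55 = $20,221.95
LIFO COGS: 400 @ $17.55 + 282 @ $21.05 + 180 @ $18.35 + 272 @ $16.05 = $20,624.70
Difference = |$20,221.95 − $20,624.70| = $402.75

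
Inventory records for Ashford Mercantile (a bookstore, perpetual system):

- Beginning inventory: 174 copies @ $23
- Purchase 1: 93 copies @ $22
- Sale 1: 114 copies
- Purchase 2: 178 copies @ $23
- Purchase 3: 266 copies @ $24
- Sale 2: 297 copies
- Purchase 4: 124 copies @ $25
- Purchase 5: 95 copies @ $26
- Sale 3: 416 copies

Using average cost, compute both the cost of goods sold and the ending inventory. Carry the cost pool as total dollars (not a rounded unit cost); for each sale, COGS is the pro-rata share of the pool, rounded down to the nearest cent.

After Beginning: 174 on hand, pool $4,002.00 (≈ $23.0000 each)
After Purchase 1: 267 on hand, pool $6,048.00 (≈ $22.6517 each)
Sale 1, sell 114: 114/267 × $6,048.00 → $2,582.29
After Purchase 2: 331 on hand, pool $7,559.71 (≈ $22.8390 each)
After Purchase 3: 597 on hand, pool $13,943.71 (≈ $23.3563 each)
Sale 2, sell 297: 297/597 × $13,943.71 → $6,936.82
After Purchase 4: 424 on hand, pool $10,106.89 (≈ $23.8370 each)
After Purchase 5: 519 on hand, pool $12,576.89 (≈ $24.2329 each)
Sale 3, sell 416: 416/519 × $12,576.89 → $10,080.89
Total COGS = $2,582.29 + $6,936.82 + $10,080.89 = $19,600.00
Ending inventory (cost pool remaining) = $2,496.00

COGS = $19,600.00; ending inventory = $2,496.00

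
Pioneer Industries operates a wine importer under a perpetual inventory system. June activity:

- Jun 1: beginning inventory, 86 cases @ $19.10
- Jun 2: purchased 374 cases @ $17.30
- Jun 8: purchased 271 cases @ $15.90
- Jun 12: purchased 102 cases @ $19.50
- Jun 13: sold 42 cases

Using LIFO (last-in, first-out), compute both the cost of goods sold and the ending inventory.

Jun 13, 42 sold [LIFO — newest first]: 42 @ $19.50 = $819.00
Ending inventory: 86 @ $19.10 + 374 @ $17.30 + 271 @ $15.90 + 60 @ $19.50 = $13,591.70
Check: goods available $14,410.70 = COGS $819.00 + ending $13,591.70

COGS = $819.00; ending inventory = $13,591.70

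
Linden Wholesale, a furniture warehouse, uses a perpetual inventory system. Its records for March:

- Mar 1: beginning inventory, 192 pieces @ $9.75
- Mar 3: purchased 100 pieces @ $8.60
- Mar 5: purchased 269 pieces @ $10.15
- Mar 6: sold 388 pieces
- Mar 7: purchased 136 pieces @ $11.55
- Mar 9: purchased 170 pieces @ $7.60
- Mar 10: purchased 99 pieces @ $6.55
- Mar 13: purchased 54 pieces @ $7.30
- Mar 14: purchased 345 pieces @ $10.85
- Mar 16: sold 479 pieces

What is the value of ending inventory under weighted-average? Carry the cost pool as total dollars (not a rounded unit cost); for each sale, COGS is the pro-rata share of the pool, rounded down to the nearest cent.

After Mar 1: 192 on hand, pool $1,872.00 (≈ $9.7500 each)
After Mar 3: 292 on hand, pool $2,732.00 (≈ $9.3562 each)
After Mar 5: 561 on hand, pool $5,462.35 (≈ $9.7368 each)
Mar 6, sell 388: 388/561 × $5,462.35 → $3,777.88
After Mar 7: 309 on hand, pool $3,255.27 (≈ $10.5349 each)
After Mar 9: 479 on hand, pool $4,547.27 (≈ $9.4933 each)
After Mar 10: 578 on hand, pool $5,195.72 (≈ $8.9891 each)
After Mar 13: 632 on hand, pool $5,589.92 (≈ $8.8448 each)
After Mar 14: 977 on hand, pool $9,333.17 (≈ $9.5529 each)
Mar 16, sell 479: 479/977 × $9,333.17 → $4,575.83
Total COGS = $3,777.88 + $4,575.83 = $8,353.71
Ending inventory (cost pool remaining) = $4,757.34

Ending inventory = $4,757.34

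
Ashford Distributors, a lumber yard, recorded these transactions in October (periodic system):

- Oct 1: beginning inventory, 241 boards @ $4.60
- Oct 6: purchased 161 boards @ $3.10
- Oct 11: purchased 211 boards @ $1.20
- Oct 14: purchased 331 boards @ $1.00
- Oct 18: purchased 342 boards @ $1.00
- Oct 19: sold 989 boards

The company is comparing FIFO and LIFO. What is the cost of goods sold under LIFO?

COGS = $1,251.70

FIFO COGS: 241 @ $4.60 + 161 @ $3.10 + 211 @ $1.20 + 331 @ $1.00 + 45 @ $1.00 = $2,236.90
LIFO COGS: 342 @ $1.00 + 331 @ $1.00 + 211 @ $1.20 + 105 @ $3.10 = $1,251.70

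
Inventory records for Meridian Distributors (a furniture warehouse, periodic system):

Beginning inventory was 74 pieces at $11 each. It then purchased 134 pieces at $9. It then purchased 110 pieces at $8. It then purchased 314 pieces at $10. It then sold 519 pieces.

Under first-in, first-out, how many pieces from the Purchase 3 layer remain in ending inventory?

113

Sale 1 (519) [FIFO — oldest first]: 74 @ $11 + 134 @ $9 + 110 @ $8 + 201 @ $10 = $4,910
Ending inventory: 113 @ $10 = $1,130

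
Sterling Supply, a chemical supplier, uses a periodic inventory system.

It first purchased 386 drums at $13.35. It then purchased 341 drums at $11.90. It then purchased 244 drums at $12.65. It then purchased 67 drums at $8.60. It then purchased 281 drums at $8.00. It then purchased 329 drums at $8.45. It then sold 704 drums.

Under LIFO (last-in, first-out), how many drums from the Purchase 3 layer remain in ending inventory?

Sale 1 (704) [LIFO — newest first]: 329 @ $8.45 + 281 @ $8.00 + 67 @ $8.60 + 27 @ $12.65 = $5,945.80
Ending inventory: 386 @ $13.35 + 341 @ $11.90 + 217 @ $12.65 = $11,956.05

217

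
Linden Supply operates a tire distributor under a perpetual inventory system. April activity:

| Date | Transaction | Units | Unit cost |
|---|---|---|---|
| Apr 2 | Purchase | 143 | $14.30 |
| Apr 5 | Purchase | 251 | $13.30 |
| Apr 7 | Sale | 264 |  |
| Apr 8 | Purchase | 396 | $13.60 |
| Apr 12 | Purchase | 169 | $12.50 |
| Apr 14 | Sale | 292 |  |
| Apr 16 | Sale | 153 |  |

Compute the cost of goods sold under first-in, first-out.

Apr 7, 264 sold [FIFO — oldest first]: 143 @ $14.30 + 121 @ $13.30 = $3,654.20
Apr 14, 292 sold [FIFO — oldest first]: 130 @ $13.30 + 162 @ $13.60 = $3,932.20
Apr 16, 153 sold [FIFO — oldest first]: 153 @ $13.60 = $2,080.80
Total COGS = $3,654.20 + $3,932.20 + $2,080.80 = $9,667.20
Ending inventory: 81 @ $13.60 + 169 @ $12.50 = $3,214.10
Check: goods available $12,881.30 = COGS $9,667.20 + ending $3,214.10

COGS = $9,667.20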